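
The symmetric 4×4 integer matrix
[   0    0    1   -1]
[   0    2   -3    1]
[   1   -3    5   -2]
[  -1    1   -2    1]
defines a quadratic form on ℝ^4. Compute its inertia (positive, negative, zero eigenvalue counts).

step 0: pivot 2 → sign +
step 1: pivot 1/2 → sign +
step 2: pivot -2 → sign −
step 3: row/col 3 already zero → sign 0
signature = (2, 1, 1)

Answer: (2, 1, 1)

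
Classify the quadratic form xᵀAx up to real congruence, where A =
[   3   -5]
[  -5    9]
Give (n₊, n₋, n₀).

step 0: pivot 3 → sign +
step 1: pivot 2/3 → sign +
signature = (2, 0, 0)

Answer: (2, 0, 0)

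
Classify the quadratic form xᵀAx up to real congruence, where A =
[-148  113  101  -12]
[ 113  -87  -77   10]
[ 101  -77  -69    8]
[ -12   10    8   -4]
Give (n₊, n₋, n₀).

Answer: (0, 4, 0)

Derivation:
step 0: pivot -148 → sign −
step 1: pivot -107/148 → sign −
step 2: pivot -6/107 → sign −
step 3: pivot -2 → sign −
signature = (0, 4, 0)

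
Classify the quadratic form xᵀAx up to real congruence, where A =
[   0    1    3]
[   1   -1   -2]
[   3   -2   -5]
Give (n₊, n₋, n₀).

step 0: pivot -1 → sign −
step 1: pivot 1 → sign +
step 2: pivot -2 → sign −
signature = (1, 2, 0)

Answer: (1, 2, 0)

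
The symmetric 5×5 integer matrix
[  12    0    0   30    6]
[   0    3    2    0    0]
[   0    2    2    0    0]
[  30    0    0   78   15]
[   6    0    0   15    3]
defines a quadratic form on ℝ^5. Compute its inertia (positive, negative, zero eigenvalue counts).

step 0: pivot 12 → sign +
step 1: pivot 3 → sign +
step 2: pivot 2/3 → sign +
step 3: pivot 3 → sign +
step 4: row/col 4 already zero → sign 0
signature = (4, 0, 1)

Answer: (4, 0, 1)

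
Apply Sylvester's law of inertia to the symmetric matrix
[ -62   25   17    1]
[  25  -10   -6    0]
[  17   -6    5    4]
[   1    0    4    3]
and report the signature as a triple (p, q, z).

step 0: pivot -62 → sign −
step 1: pivot 5/62 → sign +
step 2: pivot 3/5 → sign +
step 3: pivot 1 → sign +
signature = (3, 1, 0)

Answer: (3, 1, 0)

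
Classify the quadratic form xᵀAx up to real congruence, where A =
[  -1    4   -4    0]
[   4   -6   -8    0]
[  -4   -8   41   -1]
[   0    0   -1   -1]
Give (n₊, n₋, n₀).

step 0: pivot -1 → sign −
step 1: pivot 10 → sign +
step 2: pivot -3/5 → sign −
step 3: pivot 2/3 → sign +
signature = (2, 2, 0)

Answer: (2, 2, 0)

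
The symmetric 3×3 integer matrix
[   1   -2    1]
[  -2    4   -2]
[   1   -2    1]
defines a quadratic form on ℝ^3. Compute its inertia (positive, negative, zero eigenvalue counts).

step 0: pivot 1 → sign +
step 1: row/col 1 already zero → sign 0
step 2: row/col 2 already zero → sign 0
signature = (1, 0, 2)

Answer: (1, 0, 2)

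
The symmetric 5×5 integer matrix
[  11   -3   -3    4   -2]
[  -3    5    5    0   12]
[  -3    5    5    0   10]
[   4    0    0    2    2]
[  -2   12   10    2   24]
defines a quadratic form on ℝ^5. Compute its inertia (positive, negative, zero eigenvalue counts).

step 0: pivot 11 → sign +
step 1: pivot 46/11 → sign +
step 2: pivot 6/23 → sign +
step 3: pivot -8 → sign −
step 4: pivot 1/2 → sign +
signature = (4, 1, 0)

Answer: (4, 1, 0)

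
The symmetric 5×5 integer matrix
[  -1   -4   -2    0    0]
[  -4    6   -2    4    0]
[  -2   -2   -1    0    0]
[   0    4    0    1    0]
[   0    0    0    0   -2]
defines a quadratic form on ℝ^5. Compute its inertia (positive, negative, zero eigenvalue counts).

Answer: (2, 3, 0)

Derivation:
step 0: pivot -1 → sign −
step 1: pivot 22 → sign +
step 2: pivot 15/11 → sign +
step 3: pivot -3/5 → sign −
step 4: pivot -2 → sign −
signature = (2, 3, 0)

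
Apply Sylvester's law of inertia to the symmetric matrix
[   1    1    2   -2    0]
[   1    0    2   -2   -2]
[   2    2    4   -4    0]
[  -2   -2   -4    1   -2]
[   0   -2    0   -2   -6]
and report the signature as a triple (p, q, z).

step 0: pivot 1 → sign +
step 1: pivot -1 → sign −
step 2: pivot -3 → sign −
step 3: pivot -2/3 → sign −
step 4: row/col 4 already zero → sign 0
signature = (1, 3, 1)

Answer: (1, 3, 1)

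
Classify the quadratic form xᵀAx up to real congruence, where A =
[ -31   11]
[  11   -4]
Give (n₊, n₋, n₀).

step 0: pivot -31 → sign −
step 1: pivot -3/31 → sign −
signature = (0, 2, 0)

Answer: (0, 2, 0)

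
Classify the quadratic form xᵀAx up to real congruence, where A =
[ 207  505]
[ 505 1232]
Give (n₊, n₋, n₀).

Answer: (1, 1, 0)

Derivation:
step 0: pivot 207 → sign +
step 1: pivot -1/207 → sign −
signature = (1, 1, 0)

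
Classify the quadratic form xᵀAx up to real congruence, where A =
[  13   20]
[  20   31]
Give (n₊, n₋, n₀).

Answer: (2, 0, 0)

Derivation:
step 0: pivot 13 → sign +
step 1: pivot 3/13 → sign +
signature = (2, 0, 0)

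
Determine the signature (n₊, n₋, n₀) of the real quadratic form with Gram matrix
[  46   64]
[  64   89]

Answer: (1, 1, 0)

Derivation:
step 0: pivot 46 → sign +
step 1: pivot -1/23 → sign −
signature = (1, 1, 0)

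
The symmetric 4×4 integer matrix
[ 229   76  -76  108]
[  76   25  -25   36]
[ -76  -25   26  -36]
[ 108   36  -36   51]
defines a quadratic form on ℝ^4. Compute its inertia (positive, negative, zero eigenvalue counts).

step 0: pivot 229 → sign +
step 1: pivot -51/229 → sign −
step 2: pivot 1 → sign +
step 3: pivot 3/17 → sign +
signature = (3, 1, 0)

Answer: (3, 1, 0)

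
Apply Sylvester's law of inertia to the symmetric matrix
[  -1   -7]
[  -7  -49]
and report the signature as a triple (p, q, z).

Answer: (0, 1, 1)

Derivation:
step 0: pivot -1 → sign −
step 1: row/col 1 already zero → sign 0
signature = (0, 1, 1)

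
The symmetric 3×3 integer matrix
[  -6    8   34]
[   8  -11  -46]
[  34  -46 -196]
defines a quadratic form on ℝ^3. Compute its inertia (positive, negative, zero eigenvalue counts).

Answer: (0, 3, 0)

Derivation:
step 0: pivot -6 → sign −
step 1: pivot -1/3 → sign −
step 2: pivot -2 → sign −
signature = (0, 3, 0)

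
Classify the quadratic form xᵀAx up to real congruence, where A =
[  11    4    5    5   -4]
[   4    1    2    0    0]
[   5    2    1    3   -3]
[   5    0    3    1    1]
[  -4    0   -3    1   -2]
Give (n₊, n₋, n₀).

Answer: (2, 2, 1)

Derivation:
step 0: pivot 11 → sign +
step 1: pivot -5/11 → sign −
step 2: pivot -6/5 → sign −
step 3: pivot 6 → sign +
step 4: row/col 4 already zero → sign 0
signature = (2, 2, 1)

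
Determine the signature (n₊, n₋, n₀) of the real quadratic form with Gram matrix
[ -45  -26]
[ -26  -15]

step 0: pivot -45 → sign −
step 1: pivot 1/45 → sign +
signature = (1, 1, 0)

Answer: (1, 1, 0)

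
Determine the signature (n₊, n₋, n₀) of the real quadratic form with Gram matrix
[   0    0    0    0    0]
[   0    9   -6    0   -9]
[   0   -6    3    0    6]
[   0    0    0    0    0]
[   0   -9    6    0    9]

Answer: (1, 1, 3)

Derivation:
step 0: pivot 9 → sign +
step 1: pivot -1 → sign −
step 2: row/col 2 already zero → sign 0
step 3: row/col 3 already zero → sign 0
step 4: row/col 4 already zero → sign 0
signature = (1, 1, 3)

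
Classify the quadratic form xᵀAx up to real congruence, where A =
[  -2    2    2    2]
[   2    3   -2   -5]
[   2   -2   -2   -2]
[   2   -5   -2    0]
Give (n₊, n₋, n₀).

step 0: pivot -2 → sign −
step 1: pivot 5 → sign +
step 2: pivot 1/5 → sign +
step 3: row/col 3 already zero → sign 0
signature = (2, 1, 1)

Answer: (2, 1, 1)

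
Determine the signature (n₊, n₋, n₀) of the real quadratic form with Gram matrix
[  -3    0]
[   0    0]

step 0: pivot -3 → sign −
step 1: row/col 1 already zero → sign 0
signature = (0, 1, 1)

Answer: (0, 1, 1)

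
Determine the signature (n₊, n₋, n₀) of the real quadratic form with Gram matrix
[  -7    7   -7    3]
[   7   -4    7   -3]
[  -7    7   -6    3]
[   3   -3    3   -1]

step 0: pivot -7 → sign −
step 1: pivot 3 → sign +
step 2: pivot 1 → sign +
step 3: pivot 2/7 → sign +
signature = (3, 1, 0)

Answer: (3, 1, 0)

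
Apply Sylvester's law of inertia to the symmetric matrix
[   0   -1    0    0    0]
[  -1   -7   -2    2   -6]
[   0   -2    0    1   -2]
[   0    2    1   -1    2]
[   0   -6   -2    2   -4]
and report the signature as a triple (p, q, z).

step 0: pivot -7 → sign −
step 1: pivot 1/7 → sign +
step 2: pivot -1 → sign −
step 3: pivot 1 → sign +
step 4: row/col 4 already zero → sign 0
signature = (2, 2, 1)

Answer: (2, 2, 1)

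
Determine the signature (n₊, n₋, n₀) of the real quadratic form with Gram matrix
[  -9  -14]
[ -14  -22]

Answer: (0, 2, 0)

Derivation:
step 0: pivot -9 → sign −
step 1: pivot -2/9 → sign −
signature = (0, 2, 0)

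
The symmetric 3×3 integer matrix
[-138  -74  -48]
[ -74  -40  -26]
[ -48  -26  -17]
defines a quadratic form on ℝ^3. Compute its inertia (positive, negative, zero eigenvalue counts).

step 0: pivot -138 → sign −
step 1: pivot -22/69 → sign −
step 2: pivot -1/11 → sign −
signature = (0, 3, 0)

Answer: (0, 3, 0)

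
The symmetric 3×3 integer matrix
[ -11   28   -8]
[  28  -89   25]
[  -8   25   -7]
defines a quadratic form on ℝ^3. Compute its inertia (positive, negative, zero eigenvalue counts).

step 0: pivot -11 → sign −
step 1: pivot -195/11 → sign −
step 2: pivot 2/65 → sign +
signature = (1, 2, 0)

Answer: (1, 2, 0)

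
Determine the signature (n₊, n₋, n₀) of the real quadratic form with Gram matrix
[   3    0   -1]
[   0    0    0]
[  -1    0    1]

step 0: pivot 3 → sign +
step 1: pivot 2/3 → sign +
step 2: row/col 2 already zero → sign 0
signature = (2, 0, 1)

Answer: (2, 0, 1)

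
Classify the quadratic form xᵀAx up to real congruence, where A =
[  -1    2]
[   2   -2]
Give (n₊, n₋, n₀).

Answer: (1, 1, 0)

Derivation:
step 0: pivot -1 → sign −
step 1: pivot 2 → sign +
signature = (1, 1, 0)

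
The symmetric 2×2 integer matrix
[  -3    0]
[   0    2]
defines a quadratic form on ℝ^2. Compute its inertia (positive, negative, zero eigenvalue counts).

Answer: (1, 1, 0)

Derivation:
step 0: pivot -3 → sign −
step 1: pivot 2 → sign +
signature = (1, 1, 0)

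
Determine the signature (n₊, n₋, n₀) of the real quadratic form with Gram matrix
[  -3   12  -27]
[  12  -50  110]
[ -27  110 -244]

step 0: pivot -3 → sign −
step 1: pivot -2 → sign −
step 2: pivot 1 → sign +
signature = (1, 2, 0)

Answer: (1, 2, 0)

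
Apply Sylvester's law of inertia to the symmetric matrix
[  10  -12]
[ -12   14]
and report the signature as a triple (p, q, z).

step 0: pivot 10 → sign +
step 1: pivot -2/5 → sign −
signature = (1, 1, 0)

Answer: (1, 1, 0)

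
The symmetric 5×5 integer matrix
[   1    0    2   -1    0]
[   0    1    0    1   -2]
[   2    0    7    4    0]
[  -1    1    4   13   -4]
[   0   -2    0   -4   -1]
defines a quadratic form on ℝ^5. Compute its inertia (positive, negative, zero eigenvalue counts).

Answer: (3, 2, 0)

Derivation:
step 0: pivot 1 → sign +
step 1: pivot 1 → sign +
step 2: pivot 3 → sign +
step 3: pivot -1 → sign −
step 4: pivot -1 → sign −
signature = (3, 2, 0)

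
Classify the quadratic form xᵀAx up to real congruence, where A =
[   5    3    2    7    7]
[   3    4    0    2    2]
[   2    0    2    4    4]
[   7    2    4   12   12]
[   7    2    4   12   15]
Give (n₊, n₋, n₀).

step 0: pivot 5 → sign +
step 1: pivot 11/5 → sign +
step 2: pivot 6/11 → sign +
step 3: pivot 3 → sign +
step 4: row/col 4 already zero → sign 0
signature = (4, 0, 1)

Answer: (4, 0, 1)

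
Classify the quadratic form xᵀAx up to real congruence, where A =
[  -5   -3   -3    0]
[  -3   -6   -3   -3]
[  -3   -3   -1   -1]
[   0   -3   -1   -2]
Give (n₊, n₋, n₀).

step 0: pivot -5 → sign −
step 1: pivot -21/5 → sign −
step 2: pivot 8/7 → sign +
step 3: pivot 1/8 → sign +
signature = (2, 2, 0)

Answer: (2, 2, 0)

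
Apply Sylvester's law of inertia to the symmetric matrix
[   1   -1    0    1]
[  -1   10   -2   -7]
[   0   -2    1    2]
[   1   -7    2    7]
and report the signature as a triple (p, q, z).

step 0: pivot 1 → sign +
step 1: pivot 9 → sign +
step 2: pivot 5/9 → sign +
step 3: pivot 6/5 → sign +
signature = (4, 0, 0)

Answer: (4, 0, 0)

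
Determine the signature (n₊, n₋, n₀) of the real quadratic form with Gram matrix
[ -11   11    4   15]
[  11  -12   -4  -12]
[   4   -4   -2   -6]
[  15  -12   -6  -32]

step 0: pivot -11 → sign −
step 1: pivot -1 → sign −
step 2: pivot -6/11 → sign −
step 3: pivot -2 → sign −
signature = (0, 4, 0)

Answer: (0, 4, 0)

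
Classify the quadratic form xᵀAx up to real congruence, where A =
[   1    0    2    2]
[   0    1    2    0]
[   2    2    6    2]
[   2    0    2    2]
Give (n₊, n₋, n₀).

Answer: (2, 1, 1)

Derivation:
step 0: pivot 1 → sign +
step 1: pivot 1 → sign +
step 2: pivot -2 → sign −
step 3: row/col 3 already zero → sign 0
signature = (2, 1, 1)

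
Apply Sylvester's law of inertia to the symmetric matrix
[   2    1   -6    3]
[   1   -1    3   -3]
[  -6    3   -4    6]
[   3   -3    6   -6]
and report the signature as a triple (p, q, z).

step 0: pivot 2 → sign +
step 1: pivot -3/2 → sign −
step 2: pivot 2 → sign +
step 3: pivot -3/2 → sign −
signature = (2, 2, 0)

Answer: (2, 2, 0)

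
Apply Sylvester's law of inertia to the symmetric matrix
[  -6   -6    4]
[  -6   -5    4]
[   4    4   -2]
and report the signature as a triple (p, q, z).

Answer: (2, 1, 0)

Derivation:
step 0: pivot -6 → sign −
step 1: pivot 1 → sign +
step 2: pivot 2/3 → sign +
signature = (2, 1, 0)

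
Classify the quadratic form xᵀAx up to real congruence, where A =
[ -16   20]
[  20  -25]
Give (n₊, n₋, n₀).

Answer: (0, 1, 1)

Derivation:
step 0: pivot -16 → sign −
step 1: row/col 1 already zero → sign 0
signature = (0, 1, 1)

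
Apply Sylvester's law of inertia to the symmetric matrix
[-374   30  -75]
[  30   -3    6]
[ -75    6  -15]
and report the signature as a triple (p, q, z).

step 0: pivot -374 → sign −
step 1: pivot -111/187 → sign −
step 2: pivot 3/74 → sign +
signature = (1, 2, 0)

Answer: (1, 2, 0)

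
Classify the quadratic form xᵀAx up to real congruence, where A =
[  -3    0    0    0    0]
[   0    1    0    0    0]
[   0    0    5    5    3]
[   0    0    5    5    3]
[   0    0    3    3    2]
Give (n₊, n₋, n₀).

Answer: (3, 1, 1)

Derivation:
step 0: pivot -3 → sign −
step 1: pivot 1 → sign +
step 2: pivot 5 → sign +
step 3: pivot 1/5 → sign +
step 4: row/col 4 already zero → sign 0
signature = (3, 1, 1)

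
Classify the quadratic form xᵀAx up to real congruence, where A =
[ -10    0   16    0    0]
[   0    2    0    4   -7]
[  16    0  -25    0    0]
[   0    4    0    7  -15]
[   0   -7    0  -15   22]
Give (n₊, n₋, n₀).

step 0: pivot -10 → sign −
step 1: pivot 2 → sign +
step 2: pivot 3/5 → sign +
step 3: pivot -1 → sign −
step 4: pivot -3/2 → sign −
signature = (2, 3, 0)

Answer: (2, 3, 0)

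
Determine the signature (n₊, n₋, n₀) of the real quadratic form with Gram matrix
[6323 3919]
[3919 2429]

step 0: pivot 6323 → sign +
step 1: pivot 6/6323 → sign +
signature = (2, 0, 0)

Answer: (2, 0, 0)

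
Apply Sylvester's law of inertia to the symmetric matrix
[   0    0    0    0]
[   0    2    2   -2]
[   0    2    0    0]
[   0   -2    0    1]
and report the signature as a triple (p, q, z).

Answer: (2, 1, 1)

Derivation:
step 0: pivot 2 → sign +
step 1: pivot -2 → sign −
step 2: pivot 1 → sign +
step 3: row/col 3 already zero → sign 0
signature = (2, 1, 1)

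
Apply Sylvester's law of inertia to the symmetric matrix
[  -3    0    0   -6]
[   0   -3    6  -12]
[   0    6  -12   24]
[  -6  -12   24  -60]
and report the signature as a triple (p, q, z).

Answer: (0, 2, 2)

Derivation:
step 0: pivot -3 → sign −
step 1: pivot -3 → sign −
step 2: row/col 2 already zero → sign 0
step 3: row/col 3 already zero → sign 0
signature = (0, 2, 2)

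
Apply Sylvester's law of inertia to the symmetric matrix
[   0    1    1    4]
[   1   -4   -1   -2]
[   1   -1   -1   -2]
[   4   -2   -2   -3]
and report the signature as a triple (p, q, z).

step 0: pivot -4 → sign −
step 1: pivot 1/4 → sign +
step 2: pivot -3 → sign −
step 3: pivot -3 → sign −
signature = (1, 3, 0)

Answer: (1, 3, 0)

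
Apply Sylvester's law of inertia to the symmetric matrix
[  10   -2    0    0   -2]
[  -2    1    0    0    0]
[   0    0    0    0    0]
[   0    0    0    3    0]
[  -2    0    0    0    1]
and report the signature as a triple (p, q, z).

Answer: (4, 0, 1)

Derivation:
step 0: pivot 10 → sign +
step 1: pivot 3/5 → sign +
step 2: pivot 3 → sign +
step 3: pivot 1/3 → sign +
step 4: row/col 4 already zero → sign 0
signature = (4, 0, 1)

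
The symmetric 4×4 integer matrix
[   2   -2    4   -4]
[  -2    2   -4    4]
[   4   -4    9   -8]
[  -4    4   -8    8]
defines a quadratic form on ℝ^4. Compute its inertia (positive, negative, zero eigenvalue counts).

Answer: (2, 0, 2)

Derivation:
step 0: pivot 2 → sign +
step 1: pivot 1 → sign +
step 2: row/col 2 already zero → sign 0
step 3: row/col 3 already zero → sign 0
signature = (2, 0, 2)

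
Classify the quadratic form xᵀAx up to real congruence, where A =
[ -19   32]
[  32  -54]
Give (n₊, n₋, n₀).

Answer: (0, 2, 0)

Derivation:
step 0: pivot -19 → sign −
step 1: pivot -2/19 → sign −
signature = (0, 2, 0)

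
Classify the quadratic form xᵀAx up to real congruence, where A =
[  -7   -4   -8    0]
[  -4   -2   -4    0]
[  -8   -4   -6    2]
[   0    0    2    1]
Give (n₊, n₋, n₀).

step 0: pivot -7 → sign −
step 1: pivot 2/7 → sign +
step 2: pivot 2 → sign +
step 3: pivot -1 → sign −
signature = (2, 2, 0)

Answer: (2, 2, 0)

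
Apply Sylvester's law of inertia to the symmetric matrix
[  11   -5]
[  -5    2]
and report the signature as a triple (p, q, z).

step 0: pivot 11 → sign +
step 1: pivot -3/11 → sign −
signature = (1, 1, 0)

Answer: (1, 1, 0)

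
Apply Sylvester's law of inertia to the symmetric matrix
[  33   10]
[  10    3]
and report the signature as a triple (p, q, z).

Answer: (1, 1, 0)

Derivation:
step 0: pivot 33 → sign +
step 1: pivot -1/33 → sign −
signature = (1, 1, 0)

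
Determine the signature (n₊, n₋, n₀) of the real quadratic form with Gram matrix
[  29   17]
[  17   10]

step 0: pivot 29 → sign +
step 1: pivot 1/29 → sign +
signature = (2, 0, 0)

Answer: (2, 0, 0)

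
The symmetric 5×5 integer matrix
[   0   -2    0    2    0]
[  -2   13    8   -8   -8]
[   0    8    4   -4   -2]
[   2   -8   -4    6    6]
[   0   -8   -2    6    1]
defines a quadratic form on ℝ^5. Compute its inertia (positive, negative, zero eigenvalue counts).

Answer: (2, 2, 1)

Derivation:
step 0: pivot 13 → sign +
step 1: pivot -4/13 → sign −
step 2: pivot 4 → sign +
step 3: pivot -1 → sign −
step 4: row/col 4 already zero → sign 0
signature = (2, 2, 1)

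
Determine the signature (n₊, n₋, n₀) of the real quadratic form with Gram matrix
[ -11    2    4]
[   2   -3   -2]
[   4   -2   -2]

step 0: pivot -11 → sign −
step 1: pivot -29/11 → sign −
step 2: pivot 2/29 → sign +
signature = (1, 2, 0)

Answer: (1, 2, 0)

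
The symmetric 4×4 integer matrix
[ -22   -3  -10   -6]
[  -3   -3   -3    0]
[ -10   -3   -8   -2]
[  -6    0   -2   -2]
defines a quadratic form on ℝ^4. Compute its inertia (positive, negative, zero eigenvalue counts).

Answer: (0, 4, 0)

Derivation:
step 0: pivot -22 → sign −
step 1: pivot -57/22 → sign −
step 2: pivot -46/19 → sign −
step 3: pivot -2/23 → sign −
signature = (0, 4, 0)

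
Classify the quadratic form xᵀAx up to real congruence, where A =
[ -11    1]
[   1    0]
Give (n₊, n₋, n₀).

step 0: pivot -11 → sign −
step 1: pivot 1/11 → sign +
signature = (1, 1, 0)

Answer: (1, 1, 0)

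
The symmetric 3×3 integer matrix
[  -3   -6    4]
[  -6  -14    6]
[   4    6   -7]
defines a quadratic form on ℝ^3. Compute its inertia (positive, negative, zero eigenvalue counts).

Answer: (1, 2, 0)

Derivation:
step 0: pivot -3 → sign −
step 1: pivot -2 → sign −
step 2: pivot 1/3 → sign +
signature = (1, 2, 0)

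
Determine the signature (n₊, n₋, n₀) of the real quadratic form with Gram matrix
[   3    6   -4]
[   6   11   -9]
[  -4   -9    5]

step 0: pivot 3 → sign +
step 1: pivot -1 → sign −
step 2: pivot 2/3 → sign +
signature = (2, 1, 0)

Answer: (2, 1, 0)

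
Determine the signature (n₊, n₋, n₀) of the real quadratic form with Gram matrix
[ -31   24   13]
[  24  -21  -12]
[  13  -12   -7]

Answer: (0, 2, 1)

Derivation:
step 0: pivot -31 → sign −
step 1: pivot -75/31 → sign −
step 2: row/col 2 already zero → sign 0
signature = (0, 2, 1)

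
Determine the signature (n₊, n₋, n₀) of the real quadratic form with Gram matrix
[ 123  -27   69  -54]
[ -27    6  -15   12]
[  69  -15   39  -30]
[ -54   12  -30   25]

Answer: (3, 0, 1)

Derivation:
step 0: pivot 123 → sign +
step 1: pivot 3/41 → sign +
step 2: pivot 1 → sign +
step 3: row/col 3 already zero → sign 0
signature = (3, 0, 1)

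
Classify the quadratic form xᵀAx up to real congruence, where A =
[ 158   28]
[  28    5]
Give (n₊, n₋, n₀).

Answer: (2, 0, 0)

Derivation:
step 0: pivot 158 → sign +
step 1: pivot 3/79 → sign +
signature = (2, 0, 0)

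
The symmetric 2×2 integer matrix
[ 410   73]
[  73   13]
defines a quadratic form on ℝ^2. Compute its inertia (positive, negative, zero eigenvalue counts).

Answer: (2, 0, 0)

Derivation:
step 0: pivot 410 → sign +
step 1: pivot 1/410 → sign +
signature = (2, 0, 0)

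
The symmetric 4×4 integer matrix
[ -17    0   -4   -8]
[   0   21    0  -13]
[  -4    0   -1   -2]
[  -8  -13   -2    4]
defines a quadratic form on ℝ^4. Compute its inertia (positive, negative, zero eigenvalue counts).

step 0: pivot -17 → sign −
step 1: pivot 21 → sign +
step 2: pivot -1/17 → sign −
step 3: pivot -1/21 → sign −
signature = (1, 3, 0)

Answer: (1, 3, 0)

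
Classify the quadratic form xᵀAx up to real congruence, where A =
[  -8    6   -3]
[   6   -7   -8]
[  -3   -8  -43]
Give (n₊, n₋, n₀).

step 0: pivot -8 → sign −
step 1: pivot -5/2 → sign −
step 2: pivot 3/20 → sign +
signature = (1, 2, 0)

Answer: (1, 2, 0)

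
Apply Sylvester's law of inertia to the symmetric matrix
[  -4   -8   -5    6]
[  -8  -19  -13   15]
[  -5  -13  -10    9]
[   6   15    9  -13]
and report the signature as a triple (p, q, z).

Answer: (1, 3, 0)

Derivation:
step 0: pivot -4 → sign −
step 1: pivot -3 → sign −
step 2: pivot -3/4 → sign −
step 3: pivot 2 → sign +
signature = (1, 3, 0)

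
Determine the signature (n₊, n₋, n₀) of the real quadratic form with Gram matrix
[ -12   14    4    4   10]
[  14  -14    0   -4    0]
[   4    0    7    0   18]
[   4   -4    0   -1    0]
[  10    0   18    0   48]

Answer: (3, 2, 0)

Derivation:
step 0: pivot -12 → sign −
step 1: pivot 7/3 → sign +
step 2: pivot -1 → sign −
step 3: pivot 1/7 → sign +
step 4: pivot 2 → sign +
signature = (3, 2, 0)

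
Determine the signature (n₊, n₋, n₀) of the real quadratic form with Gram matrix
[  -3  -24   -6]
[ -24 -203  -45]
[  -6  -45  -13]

step 0: pivot -3 → sign −
step 1: pivot -11 → sign −
step 2: pivot -2/11 → sign −
signature = (0, 3, 0)

Answer: (0, 3, 0)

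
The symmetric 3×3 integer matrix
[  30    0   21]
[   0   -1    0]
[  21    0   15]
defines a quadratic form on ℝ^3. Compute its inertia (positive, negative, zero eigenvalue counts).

Answer: (2, 1, 0)

Derivation:
step 0: pivot 30 → sign +
step 1: pivot -1 → sign −
step 2: pivot 3/10 → sign +
signature = (2, 1, 0)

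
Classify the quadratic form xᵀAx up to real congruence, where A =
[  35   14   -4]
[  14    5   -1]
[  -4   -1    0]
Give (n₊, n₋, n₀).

step 0: pivot 35 → sign +
step 1: pivot -3/5 → sign −
step 2: pivot 1/7 → sign +
signature = (2, 1, 0)

Answer: (2, 1, 0)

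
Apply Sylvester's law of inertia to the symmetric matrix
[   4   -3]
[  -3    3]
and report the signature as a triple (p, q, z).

step 0: pivot 4 → sign +
step 1: pivot 3/4 → sign +
signature = (2, 0, 0)

Answer: (2, 0, 0)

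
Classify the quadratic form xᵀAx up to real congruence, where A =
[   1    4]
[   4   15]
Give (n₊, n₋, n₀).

Answer: (1, 1, 0)

Derivation:
step 0: pivot 1 → sign +
step 1: pivot -1 → sign −
signature = (1, 1, 0)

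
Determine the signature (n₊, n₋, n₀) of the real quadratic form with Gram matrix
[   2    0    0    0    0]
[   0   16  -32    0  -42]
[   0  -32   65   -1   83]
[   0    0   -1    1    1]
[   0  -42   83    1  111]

Answer: (3, 1, 1)

Derivation:
step 0: pivot 2 → sign +
step 1: pivot 16 → sign +
step 2: pivot 1 → sign +
step 3: pivot -1/4 → sign −
step 4: row/col 4 already zero → sign 0
signature = (3, 1, 1)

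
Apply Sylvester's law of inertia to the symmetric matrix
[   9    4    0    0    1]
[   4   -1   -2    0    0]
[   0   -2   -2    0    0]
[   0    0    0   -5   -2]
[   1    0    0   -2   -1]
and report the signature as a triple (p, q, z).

Answer: (1, 4, 0)

Derivation:
step 0: pivot 9 → sign +
step 1: pivot -25/9 → sign −
step 2: pivot -14/25 → sign −
step 3: pivot -5 → sign −
step 4: pivot -2/35 → sign −
signature = (1, 4, 0)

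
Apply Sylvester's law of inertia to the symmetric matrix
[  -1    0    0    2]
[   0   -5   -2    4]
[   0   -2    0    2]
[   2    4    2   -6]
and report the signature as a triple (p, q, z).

step 0: pivot -1 → sign −
step 1: pivot -5 → sign −
step 2: pivot 4/5 → sign +
step 3: pivot 1 → sign +
signature = (2, 2, 0)

Answer: (2, 2, 0)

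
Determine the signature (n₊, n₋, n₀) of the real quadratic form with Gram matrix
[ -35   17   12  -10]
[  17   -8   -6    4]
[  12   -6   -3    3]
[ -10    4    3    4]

Answer: (3, 1, 0)

Derivation:
step 0: pivot -35 → sign −
step 1: pivot 9/35 → sign +
step 2: pivot 1 → sign +
step 3: pivot 3 → sign +
signature = (3, 1, 0)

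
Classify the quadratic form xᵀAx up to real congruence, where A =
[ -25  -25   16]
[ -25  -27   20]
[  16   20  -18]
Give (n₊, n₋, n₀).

step 0: pivot -25 → sign −
step 1: pivot -2 → sign −
step 2: pivot 6/25 → sign +
signature = (1, 2, 0)

Answer: (1, 2, 0)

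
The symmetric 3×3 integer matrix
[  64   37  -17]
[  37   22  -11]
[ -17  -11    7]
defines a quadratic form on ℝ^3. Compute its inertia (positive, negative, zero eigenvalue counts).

Answer: (3, 0, 0)

Derivation:
step 0: pivot 64 → sign +
step 1: pivot 39/64 → sign +
step 2: pivot 3/13 → sign +
signature = (3, 0, 0)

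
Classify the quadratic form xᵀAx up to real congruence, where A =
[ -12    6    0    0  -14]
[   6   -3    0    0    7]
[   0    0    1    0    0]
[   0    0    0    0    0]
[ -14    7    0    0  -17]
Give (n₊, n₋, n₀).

step 0: pivot -12 → sign −
step 1: pivot 1 → sign +
step 2: pivot -2/3 → sign −
step 3: row/col 3 already zero → sign 0
step 4: row/col 4 already zero → sign 0
signature = (1, 2, 2)

Answer: (1, 2, 2)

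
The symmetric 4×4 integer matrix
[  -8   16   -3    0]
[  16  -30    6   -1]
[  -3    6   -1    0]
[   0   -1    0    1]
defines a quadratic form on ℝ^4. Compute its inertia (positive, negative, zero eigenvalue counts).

step 0: pivot -8 → sign −
step 1: pivot 2 → sign +
step 2: pivot 1/8 → sign +
step 3: pivot 1/2 → sign +
signature = (3, 1, 0)

Answer: (3, 1, 0)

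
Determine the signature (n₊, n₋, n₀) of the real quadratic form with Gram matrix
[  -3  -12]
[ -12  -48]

Answer: (0, 1, 1)

Derivation:
step 0: pivot -3 → sign −
step 1: row/col 1 already zero → sign 0
signature = (0, 1, 1)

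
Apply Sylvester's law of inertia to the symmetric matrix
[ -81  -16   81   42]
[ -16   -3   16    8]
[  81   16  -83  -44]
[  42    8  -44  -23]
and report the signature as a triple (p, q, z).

step 0: pivot -81 → sign −
step 1: pivot 13/81 → sign +
step 2: pivot -2 → sign −
step 3: pivot 3/13 → sign +
signature = (2, 2, 0)

Answer: (2, 2, 0)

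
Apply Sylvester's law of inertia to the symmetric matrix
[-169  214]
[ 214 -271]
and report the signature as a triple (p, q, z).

Answer: (0, 2, 0)

Derivation:
step 0: pivot -169 → sign −
step 1: pivot -3/169 → sign −
signature = (0, 2, 0)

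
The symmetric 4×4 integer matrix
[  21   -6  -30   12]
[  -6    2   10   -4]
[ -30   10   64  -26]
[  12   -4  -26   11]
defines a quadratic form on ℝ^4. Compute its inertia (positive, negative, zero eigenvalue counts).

Answer: (4, 0, 0)

Derivation:
step 0: pivot 21 → sign +
step 1: pivot 2/7 → sign +
step 2: pivot 14 → sign +
step 3: pivot 3/7 → sign +
signature = (4, 0, 0)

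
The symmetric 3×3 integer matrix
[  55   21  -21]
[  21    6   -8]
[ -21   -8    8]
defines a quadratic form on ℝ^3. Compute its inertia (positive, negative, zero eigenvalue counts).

step 0: pivot 55 → sign +
step 1: pivot -111/55 → sign −
step 2: pivot -2/111 → sign −
signature = (1, 2, 0)

Answer: (1, 2, 0)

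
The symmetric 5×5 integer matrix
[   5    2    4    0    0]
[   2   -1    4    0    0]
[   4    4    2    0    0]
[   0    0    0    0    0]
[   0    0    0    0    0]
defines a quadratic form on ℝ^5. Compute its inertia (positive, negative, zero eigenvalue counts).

step 0: pivot 5 → sign +
step 1: pivot -9/5 → sign −
step 2: pivot 2 → sign +
step 3: row/col 3 already zero → sign 0
step 4: row/col 4 already zero → sign 0
signature = (2, 1, 2)

Answer: (2, 1, 2)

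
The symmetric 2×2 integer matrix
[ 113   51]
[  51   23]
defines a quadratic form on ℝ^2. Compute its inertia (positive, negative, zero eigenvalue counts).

step 0: pivot 113 → sign +
step 1: pivot -2/113 → sign −
signature = (1, 1, 0)

Answer: (1, 1, 0)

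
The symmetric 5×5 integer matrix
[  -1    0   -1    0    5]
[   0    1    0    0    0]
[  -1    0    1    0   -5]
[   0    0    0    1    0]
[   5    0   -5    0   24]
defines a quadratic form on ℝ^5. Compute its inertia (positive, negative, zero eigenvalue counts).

Answer: (3, 2, 0)

Derivation:
step 0: pivot -1 → sign −
step 1: pivot 1 → sign +
step 2: pivot 2 → sign +
step 3: pivot 1 → sign +
step 4: pivot -1 → sign −
signature = (3, 2, 0)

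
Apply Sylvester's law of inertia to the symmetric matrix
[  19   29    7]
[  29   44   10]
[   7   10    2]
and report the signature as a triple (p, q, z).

Answer: (2, 1, 0)

Derivation:
step 0: pivot 19 → sign +
step 1: pivot -5/19 → sign −
step 2: pivot 6/5 → sign +
signature = (2, 1, 0)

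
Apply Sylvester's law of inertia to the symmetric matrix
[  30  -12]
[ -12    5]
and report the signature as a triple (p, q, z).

Answer: (2, 0, 0)

Derivation:
step 0: pivot 30 → sign +
step 1: pivot 1/5 → sign +
signature = (2, 0, 0)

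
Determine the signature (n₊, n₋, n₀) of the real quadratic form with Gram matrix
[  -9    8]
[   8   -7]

step 0: pivot -9 → sign −
step 1: pivot 1/9 → sign +
signature = (1, 1, 0)

Answer: (1, 1, 0)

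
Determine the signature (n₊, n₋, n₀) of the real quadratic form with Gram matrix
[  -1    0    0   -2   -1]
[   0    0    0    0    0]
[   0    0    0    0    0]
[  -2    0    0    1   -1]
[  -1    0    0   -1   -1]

step 0: pivot -1 → sign −
step 1: pivot 5 → sign +
step 2: pivot -1/5 → sign −
step 3: row/col 3 already zero → sign 0
step 4: row/col 4 already zero → sign 0
signature = (1, 2, 2)

Answer: (1, 2, 2)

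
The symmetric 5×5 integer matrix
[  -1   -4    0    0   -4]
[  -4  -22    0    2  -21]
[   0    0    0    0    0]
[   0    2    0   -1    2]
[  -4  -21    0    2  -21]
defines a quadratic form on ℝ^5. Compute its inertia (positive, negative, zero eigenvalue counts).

step 0: pivot -1 → sign −
step 1: pivot -6 → sign −
step 2: pivot -1/3 → sign −
step 3: pivot -1/2 → sign −
step 4: row/col 4 already zero → sign 0
signature = (0, 4, 1)

Answer: (0, 4, 1)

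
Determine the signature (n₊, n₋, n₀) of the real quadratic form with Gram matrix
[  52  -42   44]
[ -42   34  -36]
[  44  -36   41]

step 0: pivot 52 → sign +
step 1: pivot 1/13 → sign +
step 2: pivot 1 → sign +
signature = (3, 0, 0)

Answer: (3, 0, 0)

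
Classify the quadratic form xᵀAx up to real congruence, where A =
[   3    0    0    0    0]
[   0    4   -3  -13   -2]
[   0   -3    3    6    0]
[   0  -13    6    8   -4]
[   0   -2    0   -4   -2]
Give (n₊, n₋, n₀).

Answer: (4, 1, 0)

Derivation:
step 0: pivot 3 → sign +
step 1: pivot 4 → sign +
step 2: pivot 3/4 → sign +
step 3: pivot -53 → sign −
step 4: pivot 6/53 → sign +
signature = (4, 1, 0)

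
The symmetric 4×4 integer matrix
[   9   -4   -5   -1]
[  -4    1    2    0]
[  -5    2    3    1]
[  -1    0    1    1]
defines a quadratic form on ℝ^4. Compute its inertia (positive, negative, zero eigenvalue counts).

step 0: pivot 9 → sign +
step 1: pivot -7/9 → sign −
step 2: pivot 2/7 → sign +
step 3: row/col 3 already zero → sign 0
signature = (2, 1, 1)

Answer: (2, 1, 1)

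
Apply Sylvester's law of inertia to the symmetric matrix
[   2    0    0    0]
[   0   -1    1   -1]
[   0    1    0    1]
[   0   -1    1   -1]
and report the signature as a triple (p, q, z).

step 0: pivot 2 → sign +
step 1: pivot -1 → sign −
step 2: pivot 1 → sign +
step 3: row/col 3 already zero → sign 0
signature = (2, 1, 1)

Answer: (2, 1, 1)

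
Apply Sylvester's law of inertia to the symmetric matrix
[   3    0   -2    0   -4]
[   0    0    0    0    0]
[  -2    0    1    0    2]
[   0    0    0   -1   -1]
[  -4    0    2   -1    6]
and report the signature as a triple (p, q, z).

step 0: pivot 3 → sign +
step 1: pivot -1/3 → sign −
step 2: pivot -1 → sign −
step 3: pivot 3 → sign +
step 4: row/col 4 already zero → sign 0
signature = (2, 2, 1)

Answer: (2, 2, 1)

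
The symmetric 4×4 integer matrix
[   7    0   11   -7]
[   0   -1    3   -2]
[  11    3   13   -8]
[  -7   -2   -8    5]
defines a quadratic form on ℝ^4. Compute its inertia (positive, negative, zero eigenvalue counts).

Answer: (3, 1, 0)

Derivation:
step 0: pivot 7 → sign +
step 1: pivot -1 → sign −
step 2: pivot 33/7 → sign +
step 3: pivot 1/11 → sign +
signature = (3, 1, 0)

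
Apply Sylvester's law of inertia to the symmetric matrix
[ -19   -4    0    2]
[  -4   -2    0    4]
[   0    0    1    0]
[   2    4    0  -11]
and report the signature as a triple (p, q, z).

step 0: pivot -19 → sign −
step 1: pivot -22/19 → sign −
step 2: pivot 1 → sign +
step 3: pivot 3/11 → sign +
signature = (2, 2, 0)

Answer: (2, 2, 0)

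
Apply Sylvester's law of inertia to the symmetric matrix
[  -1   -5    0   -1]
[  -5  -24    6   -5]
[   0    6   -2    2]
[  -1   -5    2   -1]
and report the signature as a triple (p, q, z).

Answer: (2, 2, 0)

Derivation:
step 0: pivot -1 → sign −
step 1: pivot 1 → sign +
step 2: pivot -38 → sign −
step 3: pivot 2/19 → sign +
signature = (2, 2, 0)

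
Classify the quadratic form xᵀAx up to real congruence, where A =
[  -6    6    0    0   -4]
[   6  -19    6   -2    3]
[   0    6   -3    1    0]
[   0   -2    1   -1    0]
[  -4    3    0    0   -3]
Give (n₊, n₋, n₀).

step 0: pivot -6 → sign −
step 1: pivot -13 → sign −
step 2: pivot -3/13 → sign −
step 3: pivot -2/3 → sign −
step 4: pivot 2/3 → sign +
signature = (1, 4, 0)

Answer: (1, 4, 0)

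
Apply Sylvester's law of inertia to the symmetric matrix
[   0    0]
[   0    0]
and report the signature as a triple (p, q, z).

Answer: (0, 0, 2)

Derivation:
step 0: row/col 0 already zero → sign 0
step 1: row/col 1 already zero → sign 0
signature = (0, 0, 2)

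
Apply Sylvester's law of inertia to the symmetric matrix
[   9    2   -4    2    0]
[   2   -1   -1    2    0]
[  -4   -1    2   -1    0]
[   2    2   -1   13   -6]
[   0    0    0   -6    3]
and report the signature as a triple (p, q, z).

step 0: pivot 9 → sign +
step 1: pivot -13/9 → sign −
step 2: pivot 3/13 → sign +
step 3: pivot 14 → sign +
step 4: pivot 3/7 → sign +
signature = (4, 1, 0)

Answer: (4, 1, 0)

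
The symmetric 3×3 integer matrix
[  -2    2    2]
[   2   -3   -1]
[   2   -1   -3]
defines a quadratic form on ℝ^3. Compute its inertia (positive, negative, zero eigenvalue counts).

Answer: (0, 2, 1)

Derivation:
step 0: pivot -2 → sign −
step 1: pivot -1 → sign −
step 2: row/col 2 already zero → sign 0
signature = (0, 2, 1)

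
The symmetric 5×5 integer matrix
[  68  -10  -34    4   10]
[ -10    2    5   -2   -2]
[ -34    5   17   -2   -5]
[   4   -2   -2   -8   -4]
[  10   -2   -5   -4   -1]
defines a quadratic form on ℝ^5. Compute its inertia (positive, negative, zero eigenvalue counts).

Answer: (2, 1, 2)

Derivation:
step 0: pivot 68 → sign +
step 1: pivot 9/17 → sign +
step 2: pivot -12 → sign −
step 3: row/col 3 already zero → sign 0
step 4: row/col 4 already zero → sign 0
signature = (2, 1, 2)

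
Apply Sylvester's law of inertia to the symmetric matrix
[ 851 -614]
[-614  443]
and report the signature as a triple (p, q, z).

Answer: (1, 1, 0)

Derivation:
step 0: pivot 851 → sign +
step 1: pivot -3/851 → sign −
signature = (1, 1, 0)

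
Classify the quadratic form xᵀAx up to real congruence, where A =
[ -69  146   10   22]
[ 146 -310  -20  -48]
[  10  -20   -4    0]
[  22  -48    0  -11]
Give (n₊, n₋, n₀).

step 0: pivot -69 → sign −
step 1: pivot -74/69 → sign −
step 2: pivot -48/37 → sign −
step 3: row/col 3 already zero → sign 0
signature = (0, 3, 1)

Answer: (0, 3, 1)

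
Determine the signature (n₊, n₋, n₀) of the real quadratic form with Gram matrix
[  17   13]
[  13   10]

step 0: pivot 17 → sign +
step 1: pivot 1/17 → sign +
signature = (2, 0, 0)

Answer: (2, 0, 0)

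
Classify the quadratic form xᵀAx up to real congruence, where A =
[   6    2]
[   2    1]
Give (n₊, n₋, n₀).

Answer: (2, 0, 0)

Derivation:
step 0: pivot 6 → sign +
step 1: pivot 1/3 → sign +
signature = (2, 0, 0)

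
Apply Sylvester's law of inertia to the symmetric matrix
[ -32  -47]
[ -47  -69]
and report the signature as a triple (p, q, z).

step 0: pivot -32 → sign −
step 1: pivot 1/32 → sign +
signature = (1, 1, 0)

Answer: (1, 1, 0)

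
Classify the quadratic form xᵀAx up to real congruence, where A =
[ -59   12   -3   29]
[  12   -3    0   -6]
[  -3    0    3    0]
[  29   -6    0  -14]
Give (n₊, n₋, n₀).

Answer: (1, 3, 0)

Derivation:
step 0: pivot -59 → sign −
step 1: pivot -33/59 → sign −
step 2: pivot 42/11 → sign +
step 3: pivot -3/14 → sign −
signature = (1, 3, 0)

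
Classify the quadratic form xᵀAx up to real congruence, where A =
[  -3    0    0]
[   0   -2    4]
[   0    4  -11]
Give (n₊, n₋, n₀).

step 0: pivot -3 → sign −
step 1: pivot -2 → sign −
step 2: pivot -3 → sign −
signature = (0, 3, 0)

Answer: (0, 3, 0)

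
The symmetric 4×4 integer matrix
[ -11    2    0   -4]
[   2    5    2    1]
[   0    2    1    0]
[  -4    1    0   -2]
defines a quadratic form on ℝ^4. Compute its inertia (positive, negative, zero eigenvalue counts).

step 0: pivot -11 → sign −
step 1: pivot 59/11 → sign +
step 2: pivot 15/59 → sign +
step 3: pivot -3/5 → sign −
signature = (2, 2, 0)

Answer: (2, 2, 0)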